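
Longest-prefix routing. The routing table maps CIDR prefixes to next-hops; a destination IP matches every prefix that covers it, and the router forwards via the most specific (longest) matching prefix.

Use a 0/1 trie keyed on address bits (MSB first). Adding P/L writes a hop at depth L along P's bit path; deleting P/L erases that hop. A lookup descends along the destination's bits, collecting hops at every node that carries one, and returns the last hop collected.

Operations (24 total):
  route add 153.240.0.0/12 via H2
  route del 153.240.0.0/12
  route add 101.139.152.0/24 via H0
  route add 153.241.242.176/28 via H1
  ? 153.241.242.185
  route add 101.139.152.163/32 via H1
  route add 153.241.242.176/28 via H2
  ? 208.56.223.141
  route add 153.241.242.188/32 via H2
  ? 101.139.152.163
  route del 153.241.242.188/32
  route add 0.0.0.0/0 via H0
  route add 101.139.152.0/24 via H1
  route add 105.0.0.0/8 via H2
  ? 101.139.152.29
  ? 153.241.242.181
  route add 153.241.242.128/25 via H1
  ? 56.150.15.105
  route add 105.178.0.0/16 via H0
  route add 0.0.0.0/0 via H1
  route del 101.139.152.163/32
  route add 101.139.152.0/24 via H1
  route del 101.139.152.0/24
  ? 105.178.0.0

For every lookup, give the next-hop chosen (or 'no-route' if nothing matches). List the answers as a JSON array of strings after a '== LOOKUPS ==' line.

Apply in order:
  + 153.240.0.0/12 (H2) depth=12
  del 153.240.0.0/12 (clear depth 12)
  + 101.139.152.0/24 (H0) depth=24
  + 153.241.242.176/28 (H1) depth=28
  ? 153.241.242.185  path d0:-→d1:-→d2:-→d3:-→d4:-→d5:-→d6:-→d7:-→d8:-→d9:-→d10:-→d11:-→d12:-→d13:-→d14:-→d15:-→d16:-→d17:-→d18:-→d19:-→d20:-→d21:-→d22:-→d23:-→d24:-→d25:-→d26:-→d27:-→d28:H1  best=H1
  + 101.139.152.163/32 (H1) depth=32
  + 153.241.242.176/28 (H2) depth=28
  ? 208.56.223.141  path d0:-→d1:-  best=no-route
  + 153.241.242.188/32 (H2) depth=32
  ? 101.139.152.163  path d0:-→d1:-→d2:-→d3:-→d4:-→d5:-→d6:-→d7:-→d8:-→d9:-→d10:-→d11:-→d12:-→d13:-→d14:-→d15:-→d16:-→d17:-→d18:-→d19:-→d20:-→d21:-→d22:-→d23:-→d24:H0→d25:-→d26:-→d27:-→d28:-→d29:-→d30:-→d31:-→d32:H1  best=H1
  del 153.241.242.188/32 (clear depth 32)
  + 0.0.0.0/0 (H0) depth=0
  + 101.139.152.0/24 (H1) depth=24
  + 105.0.0.0/8 (H2) depth=8
  ? 101.139.152.29  path d0:H0→d1:-→d2:-→d3:-→d4:-→d5:-→d6:-→d7:-→d8:-→d9:-→d10:-→d11:-→d12:-→d13:-→d14:-→d15:-→d16:-→d17:-→d18:-→d19:-→d20:-→d21:-→d22:-→d23:-→d24:H1  best=H1
  ? 153.241.242.181  path d0:H0→d1:-→d2:-→d3:-→d4:-→d5:-→d6:-→d7:-→d8:-→d9:-→d10:-→d11:-→d12:-→d13:-→d14:-→d15:-→d16:-→d17:-→d18:-→d19:-→d20:-→d21:-→d22:-→d23:-→d24:-→d25:-→d26:-→d27:-→d28:H2  best=H2
  + 153.241.242.128/25 (H1) depth=25
  ? 56.150.15.105  path d0:H0→d1:-  best=H0
  + 105.178.0.0/16 (H0) depth=16
  + 0.0.0.0/0 (H1) depth=0
  del 101.139.152.163/32 (clear depth 32)
  + 101.139.152.0/24 (H1) depth=24
  del 101.139.152.0/24 (clear depth 24)
  ? 105.178.0.0  path d0:H1→d1:-→d2:-→d3:-→d4:-→d5:-→d6:-→d7:-→d8:H2→d9:-→d10:-→d11:-→d12:-→d13:-→d14:-→d15:-→d16:H0  best=H0

== LOOKUPS ==
["H1","no-route","H1","H1","H2","H0","H0"]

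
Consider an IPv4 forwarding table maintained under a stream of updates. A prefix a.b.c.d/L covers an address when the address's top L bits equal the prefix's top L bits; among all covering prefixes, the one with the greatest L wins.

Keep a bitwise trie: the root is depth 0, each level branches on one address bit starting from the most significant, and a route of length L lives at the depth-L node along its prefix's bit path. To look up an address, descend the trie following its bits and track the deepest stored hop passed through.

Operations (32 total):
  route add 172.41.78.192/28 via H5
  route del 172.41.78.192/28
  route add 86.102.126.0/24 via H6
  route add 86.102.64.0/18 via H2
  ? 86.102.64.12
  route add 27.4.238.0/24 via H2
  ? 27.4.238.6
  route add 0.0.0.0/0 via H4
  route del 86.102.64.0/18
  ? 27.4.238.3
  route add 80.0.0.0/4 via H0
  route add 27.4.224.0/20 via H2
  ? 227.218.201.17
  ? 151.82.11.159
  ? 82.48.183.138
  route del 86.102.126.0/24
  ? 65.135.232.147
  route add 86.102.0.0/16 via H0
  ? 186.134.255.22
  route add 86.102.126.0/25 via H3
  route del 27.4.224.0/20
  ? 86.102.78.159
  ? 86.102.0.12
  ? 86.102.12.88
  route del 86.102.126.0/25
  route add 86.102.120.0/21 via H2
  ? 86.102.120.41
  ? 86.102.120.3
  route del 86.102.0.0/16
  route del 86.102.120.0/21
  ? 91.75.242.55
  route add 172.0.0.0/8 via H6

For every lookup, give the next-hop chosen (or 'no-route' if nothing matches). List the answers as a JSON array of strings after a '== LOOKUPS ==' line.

Apply in order:
  + 172.41.78.192/28 (H5) depth=28
  del 172.41.78.192/28 (clear depth 28)
  + 86.102.126.0/24 (H6) depth=24
  + 86.102.64.0/18 (H2) depth=18
  Q 86.102.64.12: descend 010101100110011001 ; hops seen [H2] ; pick H2
  + 27.4.238.0/24 (H2) depth=24
  Q 27.4.238.6: descend 000110110000010011101110 ; hops seen [H2] ; pick H2
  + 0.0.0.0/0 (H4) depth=0
  del 86.102.64.0/18 (clear depth 18)
  Q 27.4.238.3: descend 000110110000010011101110 ; hops seen [H4,H2] ; pick H2
  + 80.0.0.0/4 (H0) depth=4
  + 27.4.224.0/20 (H2) depth=20
  Q 227.218.201.17: descend 1 ; hops seen [H4] ; pick H4
  Q 151.82.11.159: descend 10 ; hops seen [H4] ; pick H4
  Q 82.48.183.138: descend 01010 ; hops seen [H4,H0] ; pick H0
  del 86.102.126.0/24 (clear depth 24)
  Q 65.135.232.147: descend 010 ; hops seen [H4] ; pick H4
  + 86.102.0.0/16 (H0) depth=16
  Q 186.134.255.22: descend 101 ; hops seen [H4] ; pick H4
  + 86.102.126.0/25 (H3) depth=25
  del 27.4.224.0/20 (clear depth 20)
  Q 86.102.78.159: descend 010101100110011001 ; hops seen [H4,H0,H0] ; pick H0
  Q 86.102.0.12: descend 01010110011001100 ; hops seen [H4,H0,H0] ; pick H0
  Q 86.102.12.88: descend 01010110011001100 ; hops seen [H4,H0,H0] ; pick H0
  del 86.102.126.0/25 (clear depth 25)
  + 86.102.120.0/21 (H2) depth=21
  Q 86.102.120.41: descend 010101100110011001111 ; hops seen [H4,H0,H0,H2] ; pick H2
  Q 86.102.120.3: descend 010101100110011001111 ; hops seen [H4,H0,H0,H2] ; pick H2
  del 86.102.0.0/16 (clear depth 16)
  del 86.102.120.0/21 (clear depth 21)
  Q 91.75.242.55: descend 0101 ; hops seen [H4,H0] ; pick H0
  + 172.0.0.0/8 (H6) depth=8

== LOOKUPS ==
["H2","H2","H2","H4","H4","H0","H4","H4","H0","H0","H0","H2","H2","H0"]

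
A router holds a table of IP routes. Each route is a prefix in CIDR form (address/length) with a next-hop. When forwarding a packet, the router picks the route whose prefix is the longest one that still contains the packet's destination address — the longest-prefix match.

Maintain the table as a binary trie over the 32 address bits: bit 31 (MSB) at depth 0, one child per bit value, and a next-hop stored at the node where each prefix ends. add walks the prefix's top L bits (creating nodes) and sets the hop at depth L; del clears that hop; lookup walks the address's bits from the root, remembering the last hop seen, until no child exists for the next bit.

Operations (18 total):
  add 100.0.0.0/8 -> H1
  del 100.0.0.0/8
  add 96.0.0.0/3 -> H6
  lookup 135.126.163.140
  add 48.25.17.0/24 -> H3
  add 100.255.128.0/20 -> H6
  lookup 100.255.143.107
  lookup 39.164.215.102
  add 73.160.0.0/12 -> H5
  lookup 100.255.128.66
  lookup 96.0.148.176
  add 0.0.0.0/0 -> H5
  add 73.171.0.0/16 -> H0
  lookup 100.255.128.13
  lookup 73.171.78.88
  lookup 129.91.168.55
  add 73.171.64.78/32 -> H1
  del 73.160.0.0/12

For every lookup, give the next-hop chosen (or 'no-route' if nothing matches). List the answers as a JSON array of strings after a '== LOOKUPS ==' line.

Trace:
  add 100.0.0.0/8 -> H1 at depth 8
  - 100.0.0.0/8 clear@8
  add 96.0.0.0/3 -> H6 at depth 3
  lookup 135.126.163.140: bits ε walk d0:- -> no-route
  add 48.25.17.0/24 -> H3 at depth 24
  add 100.255.128.0/20 -> H6 at depth 20
  lookup 100.255.143.107: bits 01100100111111111000 walk d0:-→d1:-→d2:-→d3:H6→d4:-→d5:-→d6:-→d7:-→d8:-→d9:-→d10:-→d11:-→d12:-→d13:-→d14:-→d15:-→d16:-→d17:-→d18:-→d19:-→d20:H6 -> H6
  lookup 39.164.215.102: bits 001 walk d0:-→d1:-→d2:-→d3:- -> no-route
  add 73.160.0.0/12 -> H5 at depth 12
  lookup 100.255.128.66: bits 01100100111111111000 walk d0:-→d1:-→d2:-→d3:H6→d4:-→d5:-→d6:-→d7:-→d8:-→d9:-→d10:-→d11:-→d12:-→d13:-→d14:-→d15:-→d16:-→d17:-→d18:-→d19:-→d20:H6 -> H6
  lookup 96.0.148.176: bits 01100 walk d0:-→d1:-→d2:-→d3:H6→d4:-→d5:- -> H6
  add 0.0.0.0/0 -> H5 at depth 0
  add 73.171.0.0/16 -> H0 at depth 16
  lookup 100.255.128.13: bits 01100100111111111000 walk d0:H5→d1:-→d2:-→d3:H6→d4:-→d5:-→d6:-→d7:-→d8:-→d9:-→d10:-→d11:-→d12:-→d13:-→d14:-→d15:-→d16:-→d17:-→d18:-→d19:-→d20:H6 -> H6
  lookup 73.171.78.88: bits 0100100110101011 walk d0:H5→d1:-→d2:-→d3:-→d4:-→d5:-→d6:-→d7:-→d8:-→d9:-→d10:-→d11:-→d12:H5→d13:-→d14:-→d15:-→d16:H0 -> H0
  lookup 129.91.168.55: bits ε walk d0:H5 -> H5
  add 73.171.64.78/32 -> H1 at depth 32
  - 73.160.0.0/12 clear@12

== LOOKUPS ==
["no-route","H6","no-route","H6","H6","H6","H0","H5"]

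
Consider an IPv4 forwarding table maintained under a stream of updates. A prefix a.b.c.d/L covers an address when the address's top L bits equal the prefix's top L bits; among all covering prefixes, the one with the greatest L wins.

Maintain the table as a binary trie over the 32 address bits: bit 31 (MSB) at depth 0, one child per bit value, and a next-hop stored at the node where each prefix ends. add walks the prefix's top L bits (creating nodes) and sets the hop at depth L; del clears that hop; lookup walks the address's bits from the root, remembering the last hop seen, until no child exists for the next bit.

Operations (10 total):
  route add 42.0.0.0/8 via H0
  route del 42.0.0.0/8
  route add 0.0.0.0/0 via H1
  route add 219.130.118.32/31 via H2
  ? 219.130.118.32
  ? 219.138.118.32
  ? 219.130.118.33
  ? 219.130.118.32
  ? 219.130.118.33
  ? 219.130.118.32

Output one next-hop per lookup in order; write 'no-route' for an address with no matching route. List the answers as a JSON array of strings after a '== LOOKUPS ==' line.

Trace:
  + 42.0.0.0/8 (H0) depth=8
  del 42.0.0.0/8 (clear depth 8)
  + 0.0.0.0/0 (H1) depth=0
  + 219.130.118.32/31 (H2) depth=31
  Q 219.130.118.32: descend 1101101110000010011101100010000 ; hops seen [H1,H2] ; pick H2
  Q 219.138.118.32: descend 110110111000 ; hops seen [H1] ; pick H1
  Q 219.130.118.33: descend 1101101110000010011101100010000 ; hops seen [H1,H2] ; pick H2
  Q 219.130.118.32: descend 1101101110000010011101100010000 ; hops seen [H1,H2] ; pick H2
  Q 219.130.118.33: descend 1101101110000010011101100010000 ; hops seen [H1,H2] ; pick H2
  Q 219.130.118.32: descend 1101101110000010011101100010000 ; hops seen [H1,H2] ; pick H2

== LOOKUPS ==
["H2","H1","H2","H2","H2","H2"]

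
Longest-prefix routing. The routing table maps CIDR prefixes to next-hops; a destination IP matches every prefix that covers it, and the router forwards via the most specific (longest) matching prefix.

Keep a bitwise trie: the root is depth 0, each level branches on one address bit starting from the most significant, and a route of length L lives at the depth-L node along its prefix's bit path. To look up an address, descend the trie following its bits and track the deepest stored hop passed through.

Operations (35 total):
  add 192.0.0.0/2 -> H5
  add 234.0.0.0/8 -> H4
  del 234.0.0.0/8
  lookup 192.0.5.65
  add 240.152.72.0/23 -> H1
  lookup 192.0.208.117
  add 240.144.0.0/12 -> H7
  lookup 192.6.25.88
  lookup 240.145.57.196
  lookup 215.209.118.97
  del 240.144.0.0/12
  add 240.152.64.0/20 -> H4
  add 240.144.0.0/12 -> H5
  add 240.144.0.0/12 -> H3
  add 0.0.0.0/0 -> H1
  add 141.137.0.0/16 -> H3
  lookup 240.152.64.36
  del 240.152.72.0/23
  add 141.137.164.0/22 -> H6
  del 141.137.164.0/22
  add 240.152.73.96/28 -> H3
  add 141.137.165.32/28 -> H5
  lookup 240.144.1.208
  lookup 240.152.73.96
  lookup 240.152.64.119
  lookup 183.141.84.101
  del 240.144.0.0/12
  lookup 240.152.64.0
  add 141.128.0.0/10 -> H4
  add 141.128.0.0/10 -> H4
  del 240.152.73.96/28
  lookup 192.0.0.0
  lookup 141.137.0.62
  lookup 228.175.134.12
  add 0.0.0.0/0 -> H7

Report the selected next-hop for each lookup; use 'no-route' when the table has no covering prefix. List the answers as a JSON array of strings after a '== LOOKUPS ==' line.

Process each operation:
  add 192.0.0.0/2 -> H5 at depth 2
  add 234.0.0.0/8 -> H4 at depth 8
  - 234.0.0.0/8 clear@8
  lookup 192.0.5.65: bits 11 walk d0:-→d1:-→d2:H5 -> H5
  add 240.152.72.0/23 -> H1 at depth 23
  lookup 192.0.208.117: bits 11 walk d0:-→d1:-→d2:H5 -> H5
  add 240.144.0.0/12 -> H7 at depth 12
  lookup 192.6.25.88: bits 11 walk d0:-→d1:-→d2:H5 -> H5
  lookup 240.145.57.196: bits 111100001001 walk d0:-→d1:-→d2:H5→d3:-→d4:-→d5:-→d6:-→d7:-→d8:-→d9:-→d10:-→d11:-→d12:H7 -> H7
  lookup 215.209.118.97: bits 11 walk d0:-→d1:-→d2:H5 -> H5
  - 240.144.0.0/12 clear@12
  add 240.152.64.0/20 -> H4 at depth 20
  add 240.144.0.0/12 -> H5 at depth 12
  add 240.144.0.0/12 -> H3 at depth 12
  add 0.0.0.0/0 -> H1 at depth 0
  add 141.137.0.0/16 -> H3 at depth 16
  lookup 240.152.64.36: bits 11110000100110000100 walk d0:H1→d1:-→d2:H5→d3:-→d4:-→d5:-→d6:-→d7:-→d8:-→d9:-→d10:-→d11:-→d12:H3→d13:-→d14:-→d15:-→d16:-→d17:-→d18:-→d19:-→d20:H4 -> H4
  - 240.152.72.0/23 clear@23
  add 141.137.164.0/22 -> H6 at depth 22
  - 141.137.164.0/22 clear@22
  add 240.152.73.96/28 -> H3 at depth 28
  add 141.137.165.32/28 -> H5 at depth 28
  lookup 240.144.1.208: bits 111100001001 walk d0:H1→d1:-→d2:H5→d3:-→d4:-→d5:-→d6:-→d7:-→d8:-→d9:-→d10:-→d11:-→d12:H3 -> H3
  lookup 240.152.73.96: bits 1111000010011000010010010110 walk d0:H1→d1:-→d2:H5→d3:-→d4:-→d5:-→d6:-→d7:-→d8:-→d9:-→d10:-→d11:-→d12:H3→d13:-→d14:-→d15:-→d16:-→d17:-→d18:-→d19:-→d20:H4→d21:-→d22:-→d23:-→d24:-→d25:-→d26:-→d27:-→d28:H3 -> H3
  lookup 240.152.64.119: bits 11110000100110000100 walk d0:H1→d1:-→d2:H5→d3:-→d4:-→d5:-→d6:-→d7:-→d8:-→d9:-→d10:-→d11:-→d12:H3→d13:-→d14:-→d15:-→d16:-→d17:-→d18:-→d19:-→d20:H4 -> H4
  lookup 183.141.84.101: bits 10 walk d0:H1→d1:-→d2:- -> H1
  - 240.144.0.0/12 clear@12
  lookup 240.152.64.0: bits 11110000100110000100 walk d0:H1→d1:-→d2:H5→d3:-→d4:-→d5:-→d6:-→d7:-→d8:-→d9:-→d10:-→d11:-→d12:-→d13:-→d14:-→d15:-→d16:-→d17:-→d18:-→d19:-→d20:H4 -> H4
  add 141.128.0.0/10 -> H4 at depth 10
  add 141.128.0.0/10 -> H4 at depth 10
  - 240.152.73.96/28 clear@28
  lookup 192.0.0.0: bits 11 walk d0:H1→d1:-→d2:H5 -> H5
  lookup 141.137.0.62: bits 1000110110001001 walk d0:H1→d1:-→d2:-→d3:-→d4:-→d5:-→d6:-→d7:-→d8:-→d9:-→d10:H4→d11:-→d12:-→d13:-→d14:-→d15:-→d16:H3 -> H3
  lookup 228.175.134.12: bits 1110 walk d0:H1→d1:-→d2:H5→d3:-→d4:- -> H5
  add 0.0.0.0/0 -> H7 at depth 0

== LOOKUPS ==
["H5","H5","H5","H7","H5","H4","H3","H3","H4","H1","H4","H5","H3","H5"]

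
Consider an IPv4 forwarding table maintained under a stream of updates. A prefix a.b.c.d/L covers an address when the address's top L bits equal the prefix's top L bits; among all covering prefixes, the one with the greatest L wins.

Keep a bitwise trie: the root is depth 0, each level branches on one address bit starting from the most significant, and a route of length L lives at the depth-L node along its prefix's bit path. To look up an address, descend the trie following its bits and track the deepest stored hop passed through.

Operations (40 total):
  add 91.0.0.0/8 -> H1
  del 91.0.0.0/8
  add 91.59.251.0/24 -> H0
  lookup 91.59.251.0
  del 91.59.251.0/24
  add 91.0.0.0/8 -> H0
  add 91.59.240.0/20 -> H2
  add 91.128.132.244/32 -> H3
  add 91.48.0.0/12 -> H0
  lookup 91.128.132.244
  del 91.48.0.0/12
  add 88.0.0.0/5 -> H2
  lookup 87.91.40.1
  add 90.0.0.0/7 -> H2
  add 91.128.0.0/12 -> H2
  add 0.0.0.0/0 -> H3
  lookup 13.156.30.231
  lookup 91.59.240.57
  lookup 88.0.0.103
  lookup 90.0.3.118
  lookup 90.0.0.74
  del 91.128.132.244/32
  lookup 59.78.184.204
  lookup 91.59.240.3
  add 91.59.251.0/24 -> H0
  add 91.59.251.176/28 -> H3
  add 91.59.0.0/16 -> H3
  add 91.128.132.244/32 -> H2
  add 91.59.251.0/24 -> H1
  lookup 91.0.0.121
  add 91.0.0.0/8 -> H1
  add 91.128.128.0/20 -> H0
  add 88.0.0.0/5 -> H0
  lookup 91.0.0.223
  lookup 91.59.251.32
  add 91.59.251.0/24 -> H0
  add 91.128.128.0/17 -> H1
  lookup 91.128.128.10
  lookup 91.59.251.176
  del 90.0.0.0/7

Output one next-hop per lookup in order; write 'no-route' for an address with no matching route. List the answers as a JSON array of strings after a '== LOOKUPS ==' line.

Process each operation:
  + 91.0.0.0/8 (H1) depth=8
  del 91.0.0.0/8 (clear depth 8)
  + 91.59.251.0/24 (H0) depth=24
  lookup 91.59.251.0: bits 010110110011101111111011 walk d0:-→d1:-→d2:-→d3:-→d4:-→d5:-→d6:-→d7:-→d8:-→d9:-→d10:-→d11:-→d12:-→d13:-→d14:-→d15:-→d16:-→d17:-→d18:-→d19:-→d20:-→d21:-→d22:-→d23:-→d24:H0 -> H0
  del 91.59.251.0/24 (clear depth 24)
  + 91.0.0.0/8 (H0) depth=8
  + 91.59.240.0/20 (H2) depth=20
  + 91.128.132.244/32 (H3) depth=32
  + 91.48.0.0/12 (H0) depth=12
  lookup 91.128.132.244: bits 01011011100000001000010011110100 walk d0:-→d1:-→d2:-→d3:-→d4:-→d5:-→d6:-→d7:-→d8:H0→d9:-→d10:-→d11:-→d12:-→d13:-→d14:-→d15:-→d16:-→d17:-→d18:-→d19:-→d20:-→d21:-→d22:-→d23:-→d24:-→d25:-→d26:-→d27:-→d28:-→d29:-→d30:-→d31:-→d32:H3 -> H3
  del 91.48.0.0/12 (clear depth 12)
  + 88.0.0.0/5 (H2) depth=5
  lookup 87.91.40.1: bits 0101 walk d0:-→d1:-→d2:-→d3:-→d4:- -> no-route
  + 90.0.0.0/7 (H2) depth=7
  + 91.128.0.0/12 (H2) depth=12
  + 0.0.0.0/0 (H3) depth=0
  lookup 13.156.30.231: bits 0 walk d0:H3→d1:- -> H3
  lookup 91.59.240.57: bits 01011011001110111111 walk d0:H3→d1:-→d2:-→d3:-→d4:-→d5:H2→d6:-→d7:H2→d8:H0→d9:-→d10:-→d11:-→d12:-→d13:-→d14:-→d15:-→d16:-→d17:-→d18:-→d19:-→d20:H2 -> H2
  lookup 88.0.0.103: bits 010110 walk d0:H3→d1:-→d2:-→d3:-→d4:-→d5:H2→d6:- -> H2
  lookup 90.0.3.118: bits 0101101 walk d0:H3→d1:-→d2:-→d3:-→d4:-→d5:H2→d6:-→d7:H2 -> H2
  lookup 90.0.0.74: bits 0101101 walk d0:H3→d1:-→d2:-→d3:-→d4:-→d5:H2→d6:-→d7:H2 -> H2
  del 91.128.132.244/32 (clear depth 32)
  lookup 59.78.184.204: bits 0 walk d0:H3→d1:- -> H3
  lookup 91.59.240.3: bits 01011011001110111111 walk d0:H3→d1:-→d2:-→d3:-→d4:-→d5:H2→d6:-→d7:H2→d8:H0→d9:-→d10:-→d11:-→d12:-→d13:-→d14:-→d15:-→d16:-→d17:-→d18:-→d19:-→d20:H2 -> H2
  + 91.59.251.0/24 (H0) depth=24
  + 91.59.251.176/28 (H3) depth=28
  + 91.59.0.0/16 (H3) depth=16
  + 91.128.132.244/32 (H2) depth=32
  + 91.59.251.0/24 (H1) depth=24
  lookup 91.0.0.121: bits 0101101100 walk d0:H3→d1:-→d2:-→d3:-→d4:-→d5:H2→d6:-→d7:H2→d8:H0→d9:-→d10:- -> H0
  + 91.0.0.0/8 (H1) depth=8
  + 91.128.128.0/20 (H0) depth=20
  + 88.0.0.0/5 (H0) depth=5
  lookup 91.0.0.223: bits 0101101100 walk d0:H3→d1:-→d2:-→d3:-→d4:-→d5:H0→d6:-→d7:H2→d8:H1→d9:-→d10:- -> H1
  lookup 91.59.251.32: bits 010110110011101111111011 walk d0:H3→d1:-→d2:-→d3:-→d4:-→d5:H0→d6:-→d7:H2→d8:H1→d9:-→d10:-→d11:-→d12:-→d13:-→d14:-→d15:-→d16:H3→d17:-→d18:-→d19:-→d20:H2→d21:-→d22:-→d23:-→d24:H1 -> H1
  + 91.59.251.0/24 (H0) depth=24
  + 91.128.128.0/17 (H1) depth=17
  lookup 91.128.128.10: bits 010110111000000010000 walk d0:H3→d1:-→d2:-→d3:-→d4:-→d5:H0→d6:-→d7:H2→d8:H1→d9:-→d10:-→d11:-→d12:H2→d13:-→d14:-→d15:-→d16:-→d17:H1→d18:-→d19:-→d20:H0→d21:- -> H0
  lookup 91.59.251.176: bits 0101101100111011111110111011 walk d0:H3→d1:-→d2:-→d3:-→d4:-→d5:H0→d6:-→d7:H2→d8:H1→d9:-→d10:-→d11:-→d12:-→d13:-→d14:-→d15:-→d16:H3→d17:-→d18:-→d19:-→d20:H2→d21:-→d22:-→d23:-→d24:H0→d25:-→d26:-→d27:-→d28:H3 -> H3
  del 90.0.0.0/7 (clear depth 7)

== LOOKUPS ==
["H0","H3","no-route","H3","H2","H2","H2","H2","H3","H2","H0","H1","H1","H0","H3"]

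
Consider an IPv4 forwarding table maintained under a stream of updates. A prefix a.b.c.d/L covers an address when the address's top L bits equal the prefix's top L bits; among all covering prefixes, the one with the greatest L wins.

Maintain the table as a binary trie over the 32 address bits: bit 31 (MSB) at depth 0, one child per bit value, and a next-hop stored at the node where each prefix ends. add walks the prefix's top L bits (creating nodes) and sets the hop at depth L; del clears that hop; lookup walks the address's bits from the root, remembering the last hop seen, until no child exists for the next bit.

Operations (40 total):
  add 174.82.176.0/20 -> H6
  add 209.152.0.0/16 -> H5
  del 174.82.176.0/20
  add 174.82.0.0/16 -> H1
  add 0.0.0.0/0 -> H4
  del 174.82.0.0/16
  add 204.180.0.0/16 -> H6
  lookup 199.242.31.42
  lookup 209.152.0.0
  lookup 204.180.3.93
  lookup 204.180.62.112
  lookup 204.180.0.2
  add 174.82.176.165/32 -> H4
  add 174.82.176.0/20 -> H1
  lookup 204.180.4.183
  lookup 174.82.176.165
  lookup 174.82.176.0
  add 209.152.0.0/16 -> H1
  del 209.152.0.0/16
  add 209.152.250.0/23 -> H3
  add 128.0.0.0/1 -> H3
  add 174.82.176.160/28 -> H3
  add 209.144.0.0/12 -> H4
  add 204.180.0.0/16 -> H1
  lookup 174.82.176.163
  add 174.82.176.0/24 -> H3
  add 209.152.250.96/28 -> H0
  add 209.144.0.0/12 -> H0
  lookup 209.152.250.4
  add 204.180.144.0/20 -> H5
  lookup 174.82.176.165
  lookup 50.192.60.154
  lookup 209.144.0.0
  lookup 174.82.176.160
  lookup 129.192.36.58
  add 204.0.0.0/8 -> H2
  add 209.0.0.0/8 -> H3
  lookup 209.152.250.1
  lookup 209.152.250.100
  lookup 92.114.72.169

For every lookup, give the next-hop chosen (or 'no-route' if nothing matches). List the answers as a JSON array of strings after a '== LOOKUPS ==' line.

Apply in order:
  + 174.82.176.0/20 (H6) depth=20
  + 209.152.0.0/16 (H5) depth=16
  - 174.82.176.0/20 clear@20
  + 174.82.0.0/16 (H1) depth=16
  + 0.0.0.0/0 (H4) depth=0
  - 174.82.0.0/16 clear@16
  + 204.180.0.0/16 (H6) depth=16
  ? 199.242.31.42  path d0:H4→d1:-→d2:-→d3:-→d4:-  best=H4
  ? 209.152.0.0  path d0:H4→d1:-→d2:-→d3:-→d4:-→d5:-→d6:-→d7:-→d8:-→d9:-→d10:-→d11:-→d12:-→d13:-→d14:-→d15:-→d16:H5  best=H5
  ? 204.180.3.93  path d0:H4→d1:-→d2:-→d3:-→d4:-→d5:-→d6:-→d7:-→d8:-→d9:-→d10:-→d11:-→d12:-→d13:-→d14:-→d15:-→d16:H6  best=H6
  ? 204.180.62.112  path d0:H4→d1:-→d2:-→d3:-→d4:-→d5:-→d6:-→d7:-→d8:-→d9:-→d10:-→d11:-→d12:-→d13:-→d14:-→d15:-→d16:H6  best=H6
  ? 204.180.0.2  path d0:H4→d1:-→d2:-→d3:-→d4:-→d5:-→d6:-→d7:-→d8:-→d9:-→d10:-→d11:-→d12:-→d13:-→d14:-→d15:-→d16:H6  best=H6
  + 174.82.176.165/32 (H4) depth=32
  + 174.82.176.0/20 (H1) depth=20
  ? 204.180.4.183  path d0:H4→d1:-→d2:-→d3:-→d4:-→d5:-→d6:-→d7:-→d8:-→d9:-→d10:-→d11:-→d12:-→d13:-→d14:-→d15:-→d16:H6  best=H6
  ? 174.82.176.165  path d0:H4→d1:-→d2:-→d3:-→d4:-→d5:-→d6:-→d7:-→d8:-→d9:-→d10:-→d11:-→d12:-→d13:-→d14:-→d15:-→d16:-→d17:-→d18:-→d19:-→d20:H1→d21:-→d22:-→d23:-→d24:-→d25:-→d26:-→d27:-→d28:-→d29:-→d30:-→d31:-→d32:H4  best=H4
  ? 174.82.176.0  path d0:H4→d1:-→d2:-→d3:-→d4:-→d5:-→d6:-→d7:-→d8:-→d9:-→d10:-→d11:-→d12:-→d13:-→d14:-→d15:-→d16:-→d17:-→d18:-→d19:-→d20:H1→d21:-→d22:-→d23:-→d24:-  best=H1
  + 209.152.0.0/16 (H1) depth=16
  - 209.152.0.0/16 clear@16
  + 209.152.250.0/23 (H3) depth=23
  + 128.0.0.0/1 (H3) depth=1
  + 174.82.176.160/28 (H3) depth=28
  + 209.144.0.0/12 (H4) depth=12
  + 204.180.0.0/16 (H1) depth=16
  ? 174.82.176.163  path d0:H4→d1:H3→d2:-→d3:-→d4:-→d5:-→d6:-→d7:-→d8:-→d9:-→d10:-→d11:-→d12:-→d13:-→d14:-→d15:-→d16:-→d17:-→d18:-→d19:-→d20:H1→d21:-→d22:-→d23:-→d24:-→d25:-→d26:-→d27:-→d28:H3→d29:-  best=H3
  + 174.82.176.0/24 (H3) depth=24
  + 209.152.250.96/28 (H0) depth=28
  + 209.144.0.0/12 (H0) depth=12
  ? 209.152.250.4  path d0:H4→d1:H3→d2:-→d3:-→d4:-→d5:-→d6:-→d7:-→d8:-→d9:-→d10:-→d11:-→d12:H0→d13:-→d14:-→d15:-→d16:-→d17:-→d18:-→d19:-→d20:-→d21:-→d22:-→d23:H3→d24:-→d25:-  best=H3
  + 204.180.144.0/20 (H5) depth=20
  ? 174.82.176.165  path d0:H4→d1:H3→d2:-→d3:-→d4:-→d5:-→d6:-→d7:-→d8:-→d9:-→d10:-→d11:-→d12:-→d13:-→d14:-→d15:-→d16:-→d17:-→d18:-→d19:-→d20:H1→d21:-→d22:-→d23:-→d24:H3→d25:-→d26:-→d27:-→d28:H3→d29:-→d30:-→d31:-→d32:H4  best=H4
  ? 50.192.60.154  path d0:H4  best=H4
  ? 209.144.0.0  path d0:H4→d1:H3→d2:-→d3:-→d4:-→d5:-→d6:-→d7:-→d8:-→d9:-→d10:-→d11:-→d12:H0  best=H0
  ? 174.82.176.160  path d0:H4→d1:H3→d2:-→d3:-→d4:-→d5:-→d6:-→d7:-→d8:-→d9:-→d10:-→d11:-→d12:-→d13:-→d14:-→d15:-→d16:-→d17:-→d18:-→d19:-→d20:H1→d21:-→d22:-→d23:-→d24:H3→d25:-→d26:-→d27:-→d28:H3→d29:-  best=H3
  ? 129.192.36.58  path d0:H4→d1:H3→d2:-  best=H3
  + 204.0.0.0/8 (H2) depth=8
  + 209.0.0.0/8 (H3) depth=8
  ? 209.152.250.1  path d0:H4→d1:H3→d2:-→d3:-→d4:-→d5:-→d6:-→d7:-→d8:H3→d9:-→d10:-→d11:-→d12:H0→d13:-→d14:-→d15:-→d16:-→d17:-→d18:-→d19:-→d20:-→d21:-→d22:-→d23:H3→d24:-→d25:-  best=H3
  ? 209.152.250.100  path d0:H4→d1:H3→d2:-→d3:-→d4:-→d5:-→d6:-→d7:-→d8:H3→d9:-→d10:-→d11:-→d12:H0→d13:-→d14:-→d15:-→d16:-→d17:-→d18:-→d19:-→d20:-→d21:-→d22:-→d23:H3→d24:-→d25:-→d26:-→d27:-→d28:H0  best=H0
  ? 92.114.72.169  path d0:H4  best=H4

== LOOKUPS ==
["H4","H5","H6","H6","H6","H6","H4","H1","H3","H3","H4","H4","H0","H3","H3","H3","H0","H4"]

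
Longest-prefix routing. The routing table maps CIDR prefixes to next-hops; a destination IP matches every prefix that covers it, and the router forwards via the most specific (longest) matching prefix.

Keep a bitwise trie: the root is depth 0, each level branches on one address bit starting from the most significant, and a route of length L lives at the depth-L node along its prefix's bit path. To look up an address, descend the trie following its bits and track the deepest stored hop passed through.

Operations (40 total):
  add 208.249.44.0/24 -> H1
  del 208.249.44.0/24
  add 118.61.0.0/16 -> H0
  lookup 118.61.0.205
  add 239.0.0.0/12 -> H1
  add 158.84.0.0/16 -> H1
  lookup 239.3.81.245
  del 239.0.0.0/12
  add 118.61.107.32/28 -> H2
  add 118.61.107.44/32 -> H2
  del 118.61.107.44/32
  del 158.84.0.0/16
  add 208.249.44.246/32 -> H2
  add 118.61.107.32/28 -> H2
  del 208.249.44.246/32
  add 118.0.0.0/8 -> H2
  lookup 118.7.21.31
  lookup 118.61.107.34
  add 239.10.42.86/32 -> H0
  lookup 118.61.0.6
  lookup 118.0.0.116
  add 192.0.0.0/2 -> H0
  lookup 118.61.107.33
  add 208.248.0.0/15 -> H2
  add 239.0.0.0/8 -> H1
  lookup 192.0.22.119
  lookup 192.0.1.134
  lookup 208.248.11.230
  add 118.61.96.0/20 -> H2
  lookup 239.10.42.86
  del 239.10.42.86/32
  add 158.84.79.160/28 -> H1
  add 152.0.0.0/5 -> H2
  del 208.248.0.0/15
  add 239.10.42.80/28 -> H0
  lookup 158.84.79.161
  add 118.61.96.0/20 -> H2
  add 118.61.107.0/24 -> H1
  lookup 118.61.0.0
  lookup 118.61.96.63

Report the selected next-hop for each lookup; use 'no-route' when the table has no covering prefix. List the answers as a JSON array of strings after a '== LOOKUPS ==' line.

Trace:
  + 208.249.44.0/24 (H1) depth=24
  - 208.249.44.0/24 clear@24
  + 118.61.0.0/16 (H0) depth=16
  Q 118.61.0.205: descend 0111011000111101 ; hops seen [H0] ; pick H0
  + 239.0.0.0/12 (H1) depth=12
  + 158.84.0.0/16 (H1) depth=16
  Q 239.3.81.245: descend 111011110000 ; hops seen [H1] ; pick H1
  - 239.0.0.0/12 clear@12
  + 118.61.107.32/28 (H2) depth=28
  + 118.61.107.44/32 (H2) depth=32
  - 118.61.107.44/32 clear@32
  - 158.84.0.0/16 clear@16
  + 208.249.44.246/32 (H2) depth=32
  + 118.61.107.32/28 (H2) depth=28
  - 208.249.44.246/32 clear@32
  + 118.0.0.0/8 (H2) depth=8
  Q 118.7.21.31: descend 0111011000 ; hops seen [H2] ; pick H2
  Q 118.61.107.34: descend 0111011000111101011010110010 ; hops seen [H2,H0,H2] ; pick H2
  + 239.10.42.86/32 (H0) depth=32
  Q 118.61.0.6: descend 01110110001111010 ; hops seen [H2,H0] ; pick H0
  Q 118.0.0.116: descend 0111011000 ; hops seen [H2] ; pick H2
  + 192.0.0.0/2 (H0) depth=2
  Q 118.61.107.33: descend 0111011000111101011010110010 ; hops seen [H2,H0,H2] ; pick H2
  + 208.248.0.0/15 (H2) depth=15
  + 239.0.0.0/8 (H1) depth=8
  Q 192.0.22.119: descend 110 ; hops seen [H0] ; pick H0
  Q 192.0.1.134: descend 110 ; hops seen [H0] ; pick H0
  Q 208.248.11.230: descend 110100001111100 ; hops seen [H0,H2] ; pick H2
  + 118.61.96.0/20 (H2) depth=20
  Q 239.10.42.86: descend 11101111000010100010101001010110 ; hops seen [H0,H1,H0] ; pick H0
  - 239.10.42.86/32 clear@32
  + 158.84.79.160/28 (H1) depth=28
  + 152.0.0.0/5 (H2) depth=5
  - 208.248.0.0/15 clear@15
  + 239.10.42.80/28 (H0) depth=28
  Q 158.84.79.161: descend 1001111001010100010011111010 ; hops seen [H2,H1] ; pick H1
  + 118.61.96.0/20 (H2) depth=20
  + 118.61.107.0/24 (H1) depth=24
  Q 118.61.0.0: descend 01110110001111010 ; hops seen [H2,H0] ; pick H0
  Q 118.61.96.63: descend 01110110001111010110 ; hops seen [H2,H0,H2] ; pick H2

== LOOKUPS ==
["H0","H1","H2","H2","H0","H2","H2","H0","H0","H2","H0","H1","H0","H2"]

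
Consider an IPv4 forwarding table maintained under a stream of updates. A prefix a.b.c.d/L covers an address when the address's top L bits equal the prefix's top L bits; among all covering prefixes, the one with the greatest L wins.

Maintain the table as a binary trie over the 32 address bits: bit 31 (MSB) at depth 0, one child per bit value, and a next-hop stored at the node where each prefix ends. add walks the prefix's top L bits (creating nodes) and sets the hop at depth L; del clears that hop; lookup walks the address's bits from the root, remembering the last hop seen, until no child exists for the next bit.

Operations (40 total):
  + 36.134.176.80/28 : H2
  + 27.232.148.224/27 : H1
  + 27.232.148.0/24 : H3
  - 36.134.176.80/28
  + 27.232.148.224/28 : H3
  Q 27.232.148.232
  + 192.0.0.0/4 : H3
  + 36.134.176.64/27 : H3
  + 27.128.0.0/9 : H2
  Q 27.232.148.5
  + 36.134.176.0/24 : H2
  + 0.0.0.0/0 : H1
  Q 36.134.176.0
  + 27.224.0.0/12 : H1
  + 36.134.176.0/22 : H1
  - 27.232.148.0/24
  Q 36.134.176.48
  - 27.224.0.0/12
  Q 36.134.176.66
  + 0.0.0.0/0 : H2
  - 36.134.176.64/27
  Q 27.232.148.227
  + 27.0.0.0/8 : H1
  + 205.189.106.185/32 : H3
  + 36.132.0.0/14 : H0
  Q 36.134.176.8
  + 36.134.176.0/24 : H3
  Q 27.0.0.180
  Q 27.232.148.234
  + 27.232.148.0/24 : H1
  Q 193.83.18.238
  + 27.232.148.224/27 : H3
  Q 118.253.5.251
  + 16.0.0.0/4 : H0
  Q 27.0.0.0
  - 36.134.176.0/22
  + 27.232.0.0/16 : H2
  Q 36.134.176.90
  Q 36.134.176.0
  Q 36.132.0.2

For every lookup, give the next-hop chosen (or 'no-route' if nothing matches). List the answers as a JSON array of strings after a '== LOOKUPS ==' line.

Process each operation:
  add 36.134.176.80/28 -> H2 at depth 28
  add 27.232.148.224/27 -> H1 at depth 27
  add 27.232.148.0/24 -> H3 at depth 24
  - 36.134.176.80/28 clear@28
  add 27.232.148.224/28 -> H3 at depth 28
  ? 27.232.148.232  path d0:-→d1:-→d2:-→d3:-→d4:-→d5:-→d6:-→d7:-→d8:-→d9:-→d10:-→d11:-→d12:-→d13:-→d14:-→d15:-→d16:-→d17:-→d18:-→d19:-→d20:-→d21:-→d22:-→d23:-→d24:H3→d25:-→d26:-→d27:H1→d28:H3  best=H3
  add 192.0.0.0/4 -> H3 at depth 4
  add 36.134.176.64/27 -> H3 at depth 27
  add 27.128.0.0/9 -> H2 at depth 9
  ? 27.232.148.5  path d0:-→d1:-→d2:-→d3:-→d4:-→d5:-→d6:-→d7:-→d8:-→d9:H2→d10:-→d11:-→d12:-→d13:-→d14:-→d15:-→d16:-→d17:-→d18:-→d19:-→d20:-→d21:-→d22:-→d23:-→d24:H3  best=H3
  add 36.134.176.0/24 -> H2 at depth 24
  add 0.0.0.0/0 -> H1 at depth 0
  ? 36.134.176.0  path d0:H1→d1:-→d2:-→d3:-→d4:-→d5:-→d6:-→d7:-→d8:-→d9:-→d10:-→d11:-→d12:-→d13:-→d14:-→d15:-→d16:-→d17:-→d18:-→d19:-→d20:-→d21:-→d22:-→d23:-→d24:H2→d25:-  best=H2
  add 27.224.0.0/12 -> H1 at depth 12
  add 36.134.176.0/22 -> H1 at depth 22
  - 27.232.148.0/24 clear@24
  ? 36.134.176.48  path d0:H1→d1:-→d2:-→d3:-→d4:-→d5:-→d6:-→d7:-→d8:-→d9:-→d10:-→d11:-→d12:-→d13:-→d14:-→d15:-→d16:-→d17:-→d18:-→d19:-→d20:-→d21:-→d22:H1→d23:-→d24:H2→d25:-  best=H2
  - 27.224.0.0/12 clear@12
  ? 36.134.176.66  path d0:H1→d1:-→d2:-→d3:-→d4:-→d5:-→d6:-→d7:-→d8:-→d9:-→d10:-→d11:-→d12:-→d13:-→d14:-→d15:-→d16:-→d17:-→d18:-→d19:-→d20:-→d21:-→d22:H1→d23:-→d24:H2→d25:-→d26:-→d27:H3  best=H3
  add 0.0.0.0/0 -> H2 at depth 0
  - 36.134.176.64/27 clear@27
  ? 27.232.148.227  path d0:H2→d1:-→d2:-→d3:-→d4:-→d5:-→d6:-→d7:-→d8:-→d9:H2→d10:-→d11:-→d12:-→d13:-→d14:-→d15:-→d16:-→d17:-→d18:-→d19:-→d20:-→d21:-→d22:-→d23:-→d24:-→d25:-→d26:-→d27:H1→d28:H3  best=H3
  add 27.0.0.0/8 -> H1 at depth 8
  add 205.189.106.185/32 -> H3 at depth 32
  add 36.132.0.0/14 -> H0 at depth 14
  ? 36.134.176.8  path d0:H2→d1:-→d2:-→d3:-→d4:-→d5:-→d6:-→d7:-→d8:-→d9:-→d10:-→d11:-→d12:-→d13:-→d14:H0→d15:-→d16:-→d17:-→d18:-→d19:-→d20:-→d21:-→d22:H1→d23:-→d24:H2→d25:-  best=H2
  add 36.134.176.0/24 -> H3 at depth 24
  ? 27.0.0.180  path d0:H2→d1:-→d2:-→d3:-→d4:-→d5:-→d6:-→d7:-→d8:H1  best=H1
  ? 27.232.148.234  path d0:H2→d1:-→d2:-→d3:-→d4:-→d5:-→d6:-→d7:-→d8:H1→d9:H2→d10:-→d11:-→d12:-→d13:-→d14:-→d15:-→d16:-→d17:-→d18:-→d19:-→d20:-→d21:-→d22:-→d23:-→d24:-→d25:-→d26:-→d27:H1→d28:H3  best=H3
  add 27.232.148.0/24 -> H1 at depth 24
  ? 193.83.18.238  path d0:H2→d1:-→d2:-→d3:-→d4:H3  best=H3
  add 27.232.148.224/27 -> H3 at depth 27
  ? 118.253.5.251  path d0:H2→d1:-  best=H2
  add 16.0.0.0/4 -> H0 at depth 4
  ? 27.0.0.0  path d0:H2→d1:-→d2:-→d3:-→d4:H0→d5:-→d6:-→d7:-→d8:H1  best=H1
  - 36.134.176.0/22 clear@22
  add 27.232.0.0/16 -> H2 at depth 16
  ? 36.134.176.90  path d0:H2→d1:-→d2:-→d3:-→d4:-→d5:-→d6:-→d7:-→d8:-→d9:-→d10:-→d11:-→d12:-→d13:-→d14:H0→d15:-→d16:-→d17:-→d18:-→d19:-→d20:-→d21:-→d22:-→d23:-→d24:H3→d25:-→d26:-→d27:-→d28:-  best=H3
  ? 36.134.176.0  path d0:H2→d1:-→d2:-→d3:-→d4:-→d5:-→d6:-→d7:-→d8:-→d9:-→d10:-→d11:-→d12:-→d13:-→d14:H0→d15:-→d16:-→d17:-→d18:-→d19:-→d20:-→d21:-→d22:-→d23:-→d24:H3→d25:-  best=H3
  ? 36.132.0.2  path d0:H2→d1:-→d2:-→d3:-→d4:-→d5:-→d6:-→d7:-→d8:-→d9:-→d10:-→d11:-→d12:-→d13:-→d14:H0  best=H0

== LOOKUPS ==
["H3","H3","H2","H2","H3","H3","H2","H1","H3","H3","H2","H1","H3","H3","H0"]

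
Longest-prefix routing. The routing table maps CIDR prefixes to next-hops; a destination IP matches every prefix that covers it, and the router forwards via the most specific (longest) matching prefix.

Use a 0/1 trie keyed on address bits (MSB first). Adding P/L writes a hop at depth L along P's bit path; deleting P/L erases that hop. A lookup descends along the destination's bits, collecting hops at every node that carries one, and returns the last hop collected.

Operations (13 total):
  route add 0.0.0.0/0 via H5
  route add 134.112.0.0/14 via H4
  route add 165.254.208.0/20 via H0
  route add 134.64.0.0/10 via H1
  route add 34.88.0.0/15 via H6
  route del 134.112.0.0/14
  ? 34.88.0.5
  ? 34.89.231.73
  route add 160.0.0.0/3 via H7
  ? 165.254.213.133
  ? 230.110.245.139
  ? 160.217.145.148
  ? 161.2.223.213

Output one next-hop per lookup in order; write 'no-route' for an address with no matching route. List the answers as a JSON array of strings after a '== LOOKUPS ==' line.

Process each operation:
  add 0.0.0.0/0 -> H5 at depth 0
  add 134.112.0.0/14 -> H4 at depth 14
  add 165.254.208.0/20 -> H0 at depth 20
  add 134.64.0.0/10 -> H1 at depth 10
  add 34.88.0.0/15 -> H6 at depth 15
  del 134.112.0.0/14 (clear depth 14)
  lookup 34.88.0.5: bits 001000100101100 walk d0:H5→d1:-→d2:-→d3:-→d4:-→d5:-→d6:-→d7:-→d8:-→d9:-→d10:-→d11:-→d12:-→d13:-→d14:-→d15:H6 -> H6
  lookup 34.89.231.73: bits 001000100101100 walk d0:H5→d1:-→d2:-→d3:-→d4:-→d5:-→d6:-→d7:-→d8:-→d9:-→d10:-→d11:-→d12:-→d13:-→d14:-→d15:H6 -> H6
  add 160.0.0.0/3 -> H7 at depth 3
  lookup 165.254.213.133: bits 10100101111111101101 walk d0:H5→d1:-→d2:-→d3:H7→d4:-→d5:-→d6:-→d7:-→d8:-→d9:-→d10:-→d11:-→d12:-→d13:-→d14:-→d15:-→d16:-→d17:-→d18:-→d19:-→d20:H0 -> H0
  lookup 230.110.245.139: bits 1 walk d0:H5→d1:- -> H5
  lookup 160.217.145.148: bits 10100 walk d0:H5→d1:-→d2:-→d3:H7→d4:-→d5:- -> H7
  lookup 161.2.223.213: bits 10100 walk d0:H5→d1:-→d2:-→d3:H7→d4:-→d5:- -> H7

== LOOKUPS ==
["H6","H6","H0","H5","H7","H7"]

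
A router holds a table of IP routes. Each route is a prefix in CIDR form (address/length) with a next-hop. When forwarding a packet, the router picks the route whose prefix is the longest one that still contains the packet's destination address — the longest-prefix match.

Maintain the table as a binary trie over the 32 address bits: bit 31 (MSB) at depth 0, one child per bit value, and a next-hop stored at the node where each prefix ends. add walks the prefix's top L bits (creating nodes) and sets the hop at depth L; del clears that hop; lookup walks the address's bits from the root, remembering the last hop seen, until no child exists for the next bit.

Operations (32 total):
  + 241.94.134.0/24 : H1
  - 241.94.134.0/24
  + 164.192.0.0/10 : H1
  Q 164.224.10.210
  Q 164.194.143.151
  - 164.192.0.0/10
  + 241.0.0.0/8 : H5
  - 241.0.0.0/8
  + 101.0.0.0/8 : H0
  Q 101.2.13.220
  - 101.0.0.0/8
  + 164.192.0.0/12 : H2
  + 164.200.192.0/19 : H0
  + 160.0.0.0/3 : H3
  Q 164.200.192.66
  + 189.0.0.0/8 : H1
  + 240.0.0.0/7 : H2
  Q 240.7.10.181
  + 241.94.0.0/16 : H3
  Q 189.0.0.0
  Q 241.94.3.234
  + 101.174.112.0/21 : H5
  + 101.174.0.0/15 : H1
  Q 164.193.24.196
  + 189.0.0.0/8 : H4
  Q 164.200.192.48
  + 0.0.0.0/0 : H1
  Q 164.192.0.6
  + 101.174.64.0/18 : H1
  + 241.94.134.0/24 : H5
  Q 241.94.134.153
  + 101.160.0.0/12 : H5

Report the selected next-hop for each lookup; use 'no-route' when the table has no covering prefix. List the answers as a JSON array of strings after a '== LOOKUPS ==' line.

Apply in order:
  + 241.94.134.0/24 (H1) depth=24
  del 241.94.134.0/24 (clear depth 24)
  + 164.192.0.0/10 (H1) depth=10
  lookup 164.224.10.210: bits 1010010011 walk d0:-→d1:-→d2:-→d3:-→d4:-→d5:-→d6:-→d7:-→d8:-→d9:-→d10:H1 -> H1
  lookup 164.194.143.151: bits 1010010011 walk d0:-→d1:-→d2:-→d3:-→d4:-→d5:-→d6:-→d7:-→d8:-→d9:-→d10:H1 -> H1
  del 164.192.0.0/10 (clear depth 10)
  + 241.0.0.0/8 (H5) depth=8
  del 241.0.0.0/8 (clear depth 8)
  + 101.0.0.0/8 (H0) depth=8
  lookup 101.2.13.220: bits 01100101 walk d0:-→d1:-→d2:-→d3:-→d4:-→d5:-→d6:-→d7:-→d8:H0 -> H0
  del 101.0.0.0/8 (clear depth 8)
  + 164.192.0.0/12 (H2) depth=12
  + 164.200.192.0/19 (H0) depth=19
  + 160.0.0.0/3 (H3) depth=3
  lookup 164.200.192.66: bits 1010010011001000110 walk d0:-→d1:-→d2:-→d3:H3→d4:-→d5:-→d6:-→d7:-→d8:-→d9:-→d10:-→d11:-→d12:H2→d13:-→d14:-→d15:-→d16:-→d17:-→d18:-→d19:H0 -> H0
  + 189.0.0.0/8 (H1) depth=8
  + 240.0.0.0/7 (H2) depth=7
  lookup 240.7.10.181: bits 1111000 walk d0:-→d1:-→d2:-→d3:-→d4:-→d5:-→d6:-→d7:H2 -> H2
  + 241.94.0.0/16 (H3) depth=16
  lookup 189.0.0.0: bits 10111101 walk d0:-→d1:-→d2:-→d3:H3→d4:-→d5:-→d6:-→d7:-→d8:H1 -> H1
  lookup 241.94.3.234: bits 1111000101011110 walk d0:-→d1:-→d2:-→d3:-→d4:-→d5:-→d6:-→d7:H2→d8:-→d9:-→d10:-→d11:-→d12:-→d13:-→d14:-→d15:-→d16:H3 -> H3
  + 101.174.112.0/21 (H5) depth=21
  + 101.174.0.0/15 (H1) depth=15
  lookup 164.193.24.196: bits 101001001100 walk d0:-→d1:-→d2:-→d3:H3→d4:-→d5:-→d6:-→d7:-→d8:-→d9:-→d10:-→d11:-→d12:H2 -> H2
  + 189.0.0.0/8 (H4) depth=8
  lookup 164.200.192.48: bits 1010010011001000110 walk d0:-→d1:-→d2:-→d3:H3→d4:-→d5:-→d6:-→d7:-→d8:-→d9:-→d10:-→d11:-→d12:H2→d13:-→d14:-→d15:-→d16:-→d17:-→d18:-→d19:H0 -> H0
  + 0.0.0.0/0 (H1) depth=0
  lookup 164.192.0.6: bits 101001001100 walk d0:H1→d1:-→d2:-→d3:H3→d4:-→d5:-→d6:-→d7:-→d8:-→d9:-→d10:-→d11:-→d12:H2 -> H2
  + 101.174.64.0/18 (H1) depth=18
  + 241.94.134.0/24 (H5) depth=24
  lookup 241.94.134.153: bits 111100010101111010000110 walk d0:H1→d1:-→d2:-→d3:-→d4:-→d5:-→d6:-→d7:H2→d8:-→d9:-→d10:-→d11:-→d12:-→d13:-→d14:-→d15:-→d16:H3→d17:-→d18:-→d19:-→d20:-→d21:-→d22:-→d23:-→d24:H5 -> H5
  + 101.160.0.0/12 (H5) depth=12

== LOOKUPS ==
["H1","H1","H0","H0","H2","H1","H3","H2","H0","H2","H5"]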